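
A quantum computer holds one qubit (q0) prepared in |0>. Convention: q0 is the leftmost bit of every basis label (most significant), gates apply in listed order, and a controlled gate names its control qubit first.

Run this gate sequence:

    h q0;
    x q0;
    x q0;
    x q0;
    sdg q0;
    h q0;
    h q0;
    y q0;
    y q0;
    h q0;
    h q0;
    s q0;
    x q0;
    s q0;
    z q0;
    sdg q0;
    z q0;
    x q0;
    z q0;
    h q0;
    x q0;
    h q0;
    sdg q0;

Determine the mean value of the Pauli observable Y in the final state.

In the final state, Y has expectation -1. Key observation: gates 5-12 undo each other exactly, leaving only the rest of the circuit to track.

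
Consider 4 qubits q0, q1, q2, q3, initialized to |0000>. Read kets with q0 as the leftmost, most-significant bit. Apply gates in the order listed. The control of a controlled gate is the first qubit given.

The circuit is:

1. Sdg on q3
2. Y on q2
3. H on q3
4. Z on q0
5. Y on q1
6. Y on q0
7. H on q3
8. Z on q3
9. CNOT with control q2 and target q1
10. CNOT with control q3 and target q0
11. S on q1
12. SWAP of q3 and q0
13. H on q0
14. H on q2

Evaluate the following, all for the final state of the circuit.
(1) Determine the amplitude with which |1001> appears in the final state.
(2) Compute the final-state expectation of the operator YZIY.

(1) |1001> carries amplitude -I/2 in the final state.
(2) The observable YZIY averages to 0.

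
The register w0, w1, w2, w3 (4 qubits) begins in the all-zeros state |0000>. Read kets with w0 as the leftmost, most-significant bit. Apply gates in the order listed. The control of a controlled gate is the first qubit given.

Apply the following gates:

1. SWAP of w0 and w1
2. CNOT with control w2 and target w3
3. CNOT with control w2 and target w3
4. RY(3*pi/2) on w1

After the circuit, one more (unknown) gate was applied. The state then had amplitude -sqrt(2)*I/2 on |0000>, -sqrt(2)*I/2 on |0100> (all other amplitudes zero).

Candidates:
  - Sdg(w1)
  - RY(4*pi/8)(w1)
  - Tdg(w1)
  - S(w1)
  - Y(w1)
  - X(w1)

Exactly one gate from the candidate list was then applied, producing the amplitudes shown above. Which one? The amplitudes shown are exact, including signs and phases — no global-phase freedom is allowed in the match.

The applied gate was Y(w1). Key observation: the block from step 2 through step 3 cancels to the identity and can be dropped.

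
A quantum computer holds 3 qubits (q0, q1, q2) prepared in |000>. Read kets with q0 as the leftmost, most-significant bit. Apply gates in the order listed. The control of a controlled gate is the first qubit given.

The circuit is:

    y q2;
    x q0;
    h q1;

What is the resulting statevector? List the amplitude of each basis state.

The final amplitudes are sqrt(2)*I/2 on |101>, sqrt(2)*I/2 on |111>, and 0 on every other basis state.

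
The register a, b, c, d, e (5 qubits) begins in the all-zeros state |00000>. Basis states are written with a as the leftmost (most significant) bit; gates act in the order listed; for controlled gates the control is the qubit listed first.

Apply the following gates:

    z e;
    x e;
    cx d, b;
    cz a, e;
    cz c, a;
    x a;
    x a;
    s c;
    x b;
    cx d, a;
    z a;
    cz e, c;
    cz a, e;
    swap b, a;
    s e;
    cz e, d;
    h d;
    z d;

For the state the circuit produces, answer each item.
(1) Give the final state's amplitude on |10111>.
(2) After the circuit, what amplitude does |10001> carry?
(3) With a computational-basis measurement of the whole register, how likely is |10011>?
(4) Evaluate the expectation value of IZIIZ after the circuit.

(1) The final state's coefficient on |10111> equals 0. Key observation: the block from step 6 through step 7 cancels to the identity and can be dropped.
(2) The final state's coefficient on |10001> equals sqrt(2)*I/2.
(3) The probability of measuring |10011> is 1/2.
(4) The expectation value of IZIIZ is -1.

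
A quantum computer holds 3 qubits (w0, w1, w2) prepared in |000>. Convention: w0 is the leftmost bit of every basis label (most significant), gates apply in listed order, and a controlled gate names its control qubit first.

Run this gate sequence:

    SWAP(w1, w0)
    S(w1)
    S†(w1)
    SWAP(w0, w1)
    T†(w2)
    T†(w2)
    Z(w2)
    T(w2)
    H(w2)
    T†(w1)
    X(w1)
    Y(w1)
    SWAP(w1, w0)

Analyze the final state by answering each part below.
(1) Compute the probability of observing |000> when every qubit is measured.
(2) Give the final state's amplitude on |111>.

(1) The probability of measuring |000> is 1/2. Key observation: gates 2-3 undo each other exactly, leaving only the rest of the circuit to track.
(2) The final state's coefficient on |111> equals 0.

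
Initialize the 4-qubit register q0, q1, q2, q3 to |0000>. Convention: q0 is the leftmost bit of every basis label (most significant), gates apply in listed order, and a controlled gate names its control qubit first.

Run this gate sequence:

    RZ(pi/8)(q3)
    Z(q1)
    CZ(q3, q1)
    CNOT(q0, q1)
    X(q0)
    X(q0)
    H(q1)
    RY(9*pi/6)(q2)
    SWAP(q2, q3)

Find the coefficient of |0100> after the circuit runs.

|0100> carries amplitude exp(15*I*pi/16)/2 in the final state. Key observation: the block from step 5 through step 6 cancels to the identity and can be dropped.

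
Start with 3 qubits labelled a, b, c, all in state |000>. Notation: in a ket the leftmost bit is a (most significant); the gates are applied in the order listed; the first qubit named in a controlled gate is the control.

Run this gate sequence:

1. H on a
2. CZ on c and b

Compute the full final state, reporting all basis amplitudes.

After the circuit, the state carries amplitude sqrt(2)/2 on |000>, sqrt(2)/2 on |100>, and 0 on every other basis state.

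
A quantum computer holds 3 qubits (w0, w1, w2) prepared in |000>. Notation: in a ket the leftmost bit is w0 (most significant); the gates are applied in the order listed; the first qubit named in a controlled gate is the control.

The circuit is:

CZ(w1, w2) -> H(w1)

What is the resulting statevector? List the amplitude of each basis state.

After the circuit, the state carries amplitude sqrt(2)/2 on |000>, sqrt(2)/2 on |010>, and 0 on every other basis state.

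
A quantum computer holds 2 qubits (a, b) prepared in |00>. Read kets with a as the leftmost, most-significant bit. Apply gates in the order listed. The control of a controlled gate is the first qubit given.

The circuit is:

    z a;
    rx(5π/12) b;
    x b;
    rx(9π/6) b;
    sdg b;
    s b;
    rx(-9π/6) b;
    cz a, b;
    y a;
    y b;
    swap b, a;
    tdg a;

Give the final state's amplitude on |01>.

The amplitude on |01> is sqrt(6 - 3*sqrt(2))/4 + sqrt(sqrt(2) + 2)/4.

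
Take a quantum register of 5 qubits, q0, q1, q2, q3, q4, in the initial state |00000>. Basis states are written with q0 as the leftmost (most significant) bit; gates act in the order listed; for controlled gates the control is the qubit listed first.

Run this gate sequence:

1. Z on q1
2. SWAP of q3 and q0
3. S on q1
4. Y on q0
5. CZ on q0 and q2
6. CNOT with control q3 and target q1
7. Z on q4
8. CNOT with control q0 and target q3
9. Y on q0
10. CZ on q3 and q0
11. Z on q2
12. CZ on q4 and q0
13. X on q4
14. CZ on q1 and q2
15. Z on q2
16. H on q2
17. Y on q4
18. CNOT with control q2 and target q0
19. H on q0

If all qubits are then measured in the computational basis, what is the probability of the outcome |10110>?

Outcome |10110> occurs with probability 1/4.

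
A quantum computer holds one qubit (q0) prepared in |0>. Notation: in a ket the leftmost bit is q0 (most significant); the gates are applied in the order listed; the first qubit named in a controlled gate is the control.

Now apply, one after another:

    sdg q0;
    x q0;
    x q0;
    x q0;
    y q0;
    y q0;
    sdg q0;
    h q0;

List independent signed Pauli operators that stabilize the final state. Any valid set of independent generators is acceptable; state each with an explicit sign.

One valid set of independent stabilizer generators is -X (any independent generating set of the same group is equally correct).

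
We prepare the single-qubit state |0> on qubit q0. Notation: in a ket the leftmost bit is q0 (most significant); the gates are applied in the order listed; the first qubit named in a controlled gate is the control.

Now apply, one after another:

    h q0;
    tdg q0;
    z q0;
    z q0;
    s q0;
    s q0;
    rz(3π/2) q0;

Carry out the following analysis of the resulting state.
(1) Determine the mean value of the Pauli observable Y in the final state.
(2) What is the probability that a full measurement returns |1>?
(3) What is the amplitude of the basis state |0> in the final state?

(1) In the final state, Y has expectation sqrt(2)/2.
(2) Outcome |1> occurs with probability 1/2.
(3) The amplitude on |0> is -sqrt(2)*exp(I*pi/4)/2.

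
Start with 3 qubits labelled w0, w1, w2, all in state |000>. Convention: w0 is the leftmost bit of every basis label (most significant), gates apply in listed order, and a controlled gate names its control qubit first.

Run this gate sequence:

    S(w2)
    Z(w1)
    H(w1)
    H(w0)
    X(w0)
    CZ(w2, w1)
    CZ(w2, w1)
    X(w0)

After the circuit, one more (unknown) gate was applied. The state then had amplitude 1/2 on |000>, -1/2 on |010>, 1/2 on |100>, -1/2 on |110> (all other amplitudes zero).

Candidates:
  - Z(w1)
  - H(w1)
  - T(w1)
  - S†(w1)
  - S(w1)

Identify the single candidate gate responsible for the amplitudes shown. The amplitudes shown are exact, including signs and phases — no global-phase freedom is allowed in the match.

The unique candidate consistent with the amplitudes is Z(w1). Key observation: steps 5-8 multiply out to the identity, so the circuit reduces to the remaining gates.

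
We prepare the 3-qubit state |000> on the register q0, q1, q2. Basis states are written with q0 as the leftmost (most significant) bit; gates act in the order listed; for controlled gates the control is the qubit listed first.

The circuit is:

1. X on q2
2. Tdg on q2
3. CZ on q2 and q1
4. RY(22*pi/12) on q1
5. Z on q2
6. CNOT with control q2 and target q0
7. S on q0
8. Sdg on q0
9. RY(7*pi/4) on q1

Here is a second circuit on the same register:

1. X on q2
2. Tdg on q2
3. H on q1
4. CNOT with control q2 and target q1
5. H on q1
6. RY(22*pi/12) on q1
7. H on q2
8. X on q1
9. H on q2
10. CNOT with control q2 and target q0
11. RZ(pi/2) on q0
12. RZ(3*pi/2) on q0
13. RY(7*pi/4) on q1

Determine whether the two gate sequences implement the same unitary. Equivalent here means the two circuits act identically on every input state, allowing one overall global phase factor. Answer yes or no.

No, they are not equivalent — no single phase factor reconciles the two unitaries.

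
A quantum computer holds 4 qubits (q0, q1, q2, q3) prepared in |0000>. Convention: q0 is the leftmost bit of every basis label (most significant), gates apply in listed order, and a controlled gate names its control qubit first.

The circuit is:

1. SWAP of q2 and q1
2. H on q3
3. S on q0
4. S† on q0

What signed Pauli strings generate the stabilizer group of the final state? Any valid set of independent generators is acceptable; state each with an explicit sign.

One valid set of independent stabilizer generators is +IIIX, +ZIII, +IZII, +IIZI (any independent generating set of the same group is equally correct). Key observation: steps 3-4 multiply out to the identity, so the circuit reduces to the remaining gates.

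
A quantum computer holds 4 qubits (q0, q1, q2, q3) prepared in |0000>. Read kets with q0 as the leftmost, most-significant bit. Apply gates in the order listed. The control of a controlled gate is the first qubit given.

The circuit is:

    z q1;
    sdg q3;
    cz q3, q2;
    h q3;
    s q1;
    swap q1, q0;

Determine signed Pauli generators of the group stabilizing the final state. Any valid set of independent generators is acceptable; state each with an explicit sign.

The stabilizer group can be generated by +IIIX, +ZIII, +IZII, +IIZI, among other valid generating sets.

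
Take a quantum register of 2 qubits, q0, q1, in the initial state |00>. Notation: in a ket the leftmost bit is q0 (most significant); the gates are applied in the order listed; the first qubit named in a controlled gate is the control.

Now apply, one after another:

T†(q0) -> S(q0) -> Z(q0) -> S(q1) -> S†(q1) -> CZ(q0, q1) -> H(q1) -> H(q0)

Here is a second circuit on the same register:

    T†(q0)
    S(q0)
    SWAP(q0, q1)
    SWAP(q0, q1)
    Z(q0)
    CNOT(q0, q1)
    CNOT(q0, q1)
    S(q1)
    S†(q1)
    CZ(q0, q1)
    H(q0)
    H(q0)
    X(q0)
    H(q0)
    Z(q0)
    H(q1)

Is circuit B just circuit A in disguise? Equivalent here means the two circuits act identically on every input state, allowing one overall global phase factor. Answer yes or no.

Yes: on every input state the two circuits agree up to one overall phase factor.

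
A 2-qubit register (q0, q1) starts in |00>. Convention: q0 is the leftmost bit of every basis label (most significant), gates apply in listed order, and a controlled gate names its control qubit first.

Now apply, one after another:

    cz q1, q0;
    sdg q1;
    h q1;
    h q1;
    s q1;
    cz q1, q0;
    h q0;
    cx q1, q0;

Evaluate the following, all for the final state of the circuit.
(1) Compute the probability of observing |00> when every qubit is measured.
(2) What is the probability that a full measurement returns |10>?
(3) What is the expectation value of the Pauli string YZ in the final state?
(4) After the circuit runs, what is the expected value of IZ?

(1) The probability of measuring |00> is 1/2. Key observation: the block from step 2 through step 5 cancels to the identity and can be dropped.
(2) The probability of measuring |10> is 1/2.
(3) The observable YZ averages to 0.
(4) In the final state, IZ has expectation 1.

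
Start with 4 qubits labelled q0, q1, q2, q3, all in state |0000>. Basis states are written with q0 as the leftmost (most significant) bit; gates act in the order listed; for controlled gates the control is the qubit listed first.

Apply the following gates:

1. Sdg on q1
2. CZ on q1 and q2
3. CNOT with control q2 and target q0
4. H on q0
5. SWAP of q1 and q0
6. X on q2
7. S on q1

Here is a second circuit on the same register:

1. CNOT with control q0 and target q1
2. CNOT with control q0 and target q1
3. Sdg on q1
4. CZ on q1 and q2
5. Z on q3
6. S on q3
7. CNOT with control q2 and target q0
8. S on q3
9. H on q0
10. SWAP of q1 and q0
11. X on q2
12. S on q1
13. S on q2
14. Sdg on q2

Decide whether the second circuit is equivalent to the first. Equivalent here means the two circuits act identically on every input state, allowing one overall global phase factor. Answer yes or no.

Yes — the two circuits implement the same unitary up to a global phase.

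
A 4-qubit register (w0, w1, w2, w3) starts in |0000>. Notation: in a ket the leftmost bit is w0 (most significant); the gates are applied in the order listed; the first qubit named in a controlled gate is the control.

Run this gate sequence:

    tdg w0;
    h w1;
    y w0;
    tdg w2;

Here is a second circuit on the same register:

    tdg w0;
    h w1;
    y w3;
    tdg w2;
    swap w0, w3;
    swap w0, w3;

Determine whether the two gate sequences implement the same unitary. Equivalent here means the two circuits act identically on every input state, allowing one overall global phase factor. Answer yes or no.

No — the two circuits implement different unitaries, even allowing a global phase.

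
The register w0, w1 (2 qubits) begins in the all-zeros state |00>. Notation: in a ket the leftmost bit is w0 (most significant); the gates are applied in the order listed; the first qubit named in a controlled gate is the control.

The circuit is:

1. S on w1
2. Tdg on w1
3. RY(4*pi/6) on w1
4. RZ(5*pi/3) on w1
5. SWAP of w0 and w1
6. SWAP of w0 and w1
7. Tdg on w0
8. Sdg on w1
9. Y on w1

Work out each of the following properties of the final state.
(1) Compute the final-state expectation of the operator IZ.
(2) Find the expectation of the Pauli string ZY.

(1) The expectation value of IZ is 1/2.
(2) The observable ZY averages to -sqrt(3)/4.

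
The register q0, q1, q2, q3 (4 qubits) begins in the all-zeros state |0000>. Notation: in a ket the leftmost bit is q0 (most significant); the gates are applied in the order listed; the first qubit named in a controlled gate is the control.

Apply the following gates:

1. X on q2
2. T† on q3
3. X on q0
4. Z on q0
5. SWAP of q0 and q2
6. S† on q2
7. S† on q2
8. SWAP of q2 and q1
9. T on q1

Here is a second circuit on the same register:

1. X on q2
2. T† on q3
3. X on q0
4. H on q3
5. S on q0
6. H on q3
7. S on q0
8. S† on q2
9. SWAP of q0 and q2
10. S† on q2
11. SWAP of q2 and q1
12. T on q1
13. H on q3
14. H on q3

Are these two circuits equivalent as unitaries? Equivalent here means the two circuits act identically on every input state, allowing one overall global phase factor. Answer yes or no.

No, they are not equivalent — no single phase factor reconciles the two unitaries.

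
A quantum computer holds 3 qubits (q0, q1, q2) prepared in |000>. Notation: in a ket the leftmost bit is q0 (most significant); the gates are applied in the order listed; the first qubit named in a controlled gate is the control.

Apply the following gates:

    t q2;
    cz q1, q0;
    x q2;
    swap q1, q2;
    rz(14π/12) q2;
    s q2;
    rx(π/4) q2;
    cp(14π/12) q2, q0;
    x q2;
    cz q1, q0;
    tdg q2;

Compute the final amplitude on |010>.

The amplitude on |010> is sqrt(2 - sqrt(2))*exp(11*I*pi/12)/2.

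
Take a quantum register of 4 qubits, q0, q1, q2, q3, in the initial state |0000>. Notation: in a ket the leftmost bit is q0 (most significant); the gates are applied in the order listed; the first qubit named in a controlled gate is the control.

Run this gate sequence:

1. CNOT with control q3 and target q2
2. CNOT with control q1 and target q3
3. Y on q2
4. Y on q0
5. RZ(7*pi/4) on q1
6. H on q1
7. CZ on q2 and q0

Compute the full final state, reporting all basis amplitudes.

After the circuit, the state carries amplitude -sqrt(2)*exp(I*pi/8)/2 on |1010>, -sqrt(2)*exp(I*pi/8)/2 on |1110>, and 0 on every other basis state.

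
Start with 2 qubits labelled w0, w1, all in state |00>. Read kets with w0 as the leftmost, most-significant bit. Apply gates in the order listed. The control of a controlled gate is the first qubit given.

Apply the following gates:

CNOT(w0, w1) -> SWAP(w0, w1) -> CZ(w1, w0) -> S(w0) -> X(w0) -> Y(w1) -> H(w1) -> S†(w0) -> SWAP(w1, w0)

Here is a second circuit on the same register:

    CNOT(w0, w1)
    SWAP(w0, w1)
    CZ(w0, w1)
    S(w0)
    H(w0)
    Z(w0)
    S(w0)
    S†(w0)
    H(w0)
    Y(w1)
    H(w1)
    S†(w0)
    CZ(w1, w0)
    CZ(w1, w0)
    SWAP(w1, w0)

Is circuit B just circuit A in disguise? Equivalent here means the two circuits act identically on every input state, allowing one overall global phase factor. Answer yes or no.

Yes — the two circuits implement the same unitary up to a global phase.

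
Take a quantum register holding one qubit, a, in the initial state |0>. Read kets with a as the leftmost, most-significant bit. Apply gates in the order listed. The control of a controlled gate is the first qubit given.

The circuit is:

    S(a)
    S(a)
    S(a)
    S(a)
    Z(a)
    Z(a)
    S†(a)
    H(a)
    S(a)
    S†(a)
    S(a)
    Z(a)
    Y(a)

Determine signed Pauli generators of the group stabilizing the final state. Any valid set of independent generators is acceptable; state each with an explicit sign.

One valid set of independent stabilizer generators is -Y (any independent generating set of the same group is equally correct).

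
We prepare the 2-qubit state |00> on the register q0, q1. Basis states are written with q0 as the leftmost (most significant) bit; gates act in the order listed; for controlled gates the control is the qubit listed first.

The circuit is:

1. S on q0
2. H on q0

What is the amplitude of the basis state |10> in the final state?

The amplitude on |10> is sqrt(2)/2.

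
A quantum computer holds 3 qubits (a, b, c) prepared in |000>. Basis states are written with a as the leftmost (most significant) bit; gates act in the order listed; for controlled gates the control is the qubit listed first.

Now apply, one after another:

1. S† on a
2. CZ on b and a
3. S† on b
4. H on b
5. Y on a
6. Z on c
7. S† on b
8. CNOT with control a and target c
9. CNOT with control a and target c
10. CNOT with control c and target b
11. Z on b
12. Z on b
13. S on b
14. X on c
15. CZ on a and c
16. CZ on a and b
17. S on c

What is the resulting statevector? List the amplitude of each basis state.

After the circuit, the state carries amplitude sqrt(2)/2 on |101>, -sqrt(2)/2 on |111>, and 0 on every other basis state.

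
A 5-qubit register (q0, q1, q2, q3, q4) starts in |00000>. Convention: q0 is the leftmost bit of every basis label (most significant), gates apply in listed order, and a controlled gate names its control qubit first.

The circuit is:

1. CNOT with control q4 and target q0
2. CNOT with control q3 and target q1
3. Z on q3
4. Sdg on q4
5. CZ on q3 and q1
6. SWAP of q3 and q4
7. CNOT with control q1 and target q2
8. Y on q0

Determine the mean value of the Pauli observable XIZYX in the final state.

In the final state, XIZYX has expectation 0.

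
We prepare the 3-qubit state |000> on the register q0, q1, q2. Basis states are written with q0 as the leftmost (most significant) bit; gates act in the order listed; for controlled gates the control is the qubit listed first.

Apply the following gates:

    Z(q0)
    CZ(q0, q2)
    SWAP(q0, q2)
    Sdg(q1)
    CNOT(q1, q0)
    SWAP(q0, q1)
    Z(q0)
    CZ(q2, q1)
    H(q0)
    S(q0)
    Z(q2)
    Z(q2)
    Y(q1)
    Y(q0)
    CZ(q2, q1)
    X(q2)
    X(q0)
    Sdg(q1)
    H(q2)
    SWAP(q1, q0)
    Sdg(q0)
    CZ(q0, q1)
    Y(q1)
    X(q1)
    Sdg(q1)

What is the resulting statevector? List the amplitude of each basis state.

The final amplitudes are 0 on |000>, 0 on |001>, 0 on |010>, 0 on |011>, I/2 on |100>, -I/2 on |101>, -I/2 on |110>, I/2 on |111>.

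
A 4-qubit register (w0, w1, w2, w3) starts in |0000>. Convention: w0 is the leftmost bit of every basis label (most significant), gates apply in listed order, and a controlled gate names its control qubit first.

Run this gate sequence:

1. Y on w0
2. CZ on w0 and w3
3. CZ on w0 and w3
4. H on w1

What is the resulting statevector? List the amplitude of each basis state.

After the circuit, the state carries amplitude sqrt(2)*I/2 on |1000>, sqrt(2)*I/2 on |1100>, and 0 on every other basis state. Key observation: steps 2-3 multiply out to the identity, so the circuit reduces to the remaining gates.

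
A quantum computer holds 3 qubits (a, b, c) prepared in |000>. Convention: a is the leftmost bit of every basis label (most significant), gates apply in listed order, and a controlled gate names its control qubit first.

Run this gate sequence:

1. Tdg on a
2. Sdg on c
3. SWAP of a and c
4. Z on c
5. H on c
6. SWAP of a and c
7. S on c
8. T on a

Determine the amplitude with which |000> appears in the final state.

The final state's coefficient on |000> equals sqrt(2)/2.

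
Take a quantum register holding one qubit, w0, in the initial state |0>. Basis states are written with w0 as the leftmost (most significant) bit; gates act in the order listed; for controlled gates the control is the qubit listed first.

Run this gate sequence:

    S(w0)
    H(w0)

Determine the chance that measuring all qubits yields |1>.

The probability of measuring |1> is 1/2.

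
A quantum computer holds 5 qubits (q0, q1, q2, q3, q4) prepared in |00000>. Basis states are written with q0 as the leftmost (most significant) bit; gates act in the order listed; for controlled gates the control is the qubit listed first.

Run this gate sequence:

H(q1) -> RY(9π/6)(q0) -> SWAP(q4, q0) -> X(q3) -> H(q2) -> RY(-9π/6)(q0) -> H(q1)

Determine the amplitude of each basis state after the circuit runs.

The final amplitudes are sqrt(2)/4 on |00010>, -sqrt(2)/4 on |00011>, sqrt(2)/4 on |00110>, -sqrt(2)/4 on |00111>, sqrt(2)/4 on |10010>, -sqrt(2)/4 on |10011>, sqrt(2)/4 on |10110>, -sqrt(2)/4 on |10111>, and 0 on every other basis state.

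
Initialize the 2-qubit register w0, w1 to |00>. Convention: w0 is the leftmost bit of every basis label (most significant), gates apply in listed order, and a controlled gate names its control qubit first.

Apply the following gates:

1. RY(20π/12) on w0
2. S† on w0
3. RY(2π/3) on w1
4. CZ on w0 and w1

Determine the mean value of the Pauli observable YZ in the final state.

The expectation value of YZ is sqrt(3)/2.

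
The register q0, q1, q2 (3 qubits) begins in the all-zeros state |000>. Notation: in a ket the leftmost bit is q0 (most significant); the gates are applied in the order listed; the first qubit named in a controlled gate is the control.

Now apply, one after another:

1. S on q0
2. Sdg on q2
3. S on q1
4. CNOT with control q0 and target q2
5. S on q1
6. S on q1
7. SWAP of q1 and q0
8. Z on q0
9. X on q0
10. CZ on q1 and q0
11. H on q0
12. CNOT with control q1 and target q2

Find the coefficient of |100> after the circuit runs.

The final state's coefficient on |100> equals -sqrt(2)/2.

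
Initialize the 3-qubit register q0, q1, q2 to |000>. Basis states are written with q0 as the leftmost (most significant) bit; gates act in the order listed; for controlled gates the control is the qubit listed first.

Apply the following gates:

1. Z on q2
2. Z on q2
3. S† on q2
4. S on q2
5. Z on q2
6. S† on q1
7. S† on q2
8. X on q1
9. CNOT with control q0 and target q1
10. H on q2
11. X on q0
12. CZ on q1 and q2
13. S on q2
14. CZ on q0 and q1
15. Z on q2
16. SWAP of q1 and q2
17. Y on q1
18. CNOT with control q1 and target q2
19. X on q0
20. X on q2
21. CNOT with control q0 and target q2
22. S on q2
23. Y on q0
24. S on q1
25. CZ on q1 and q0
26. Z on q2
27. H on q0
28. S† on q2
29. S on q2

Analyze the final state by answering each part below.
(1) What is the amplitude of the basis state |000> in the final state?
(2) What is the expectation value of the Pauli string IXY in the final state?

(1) The final state's coefficient on |000> equals -I/2.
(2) In the final state, IXY has expectation -1.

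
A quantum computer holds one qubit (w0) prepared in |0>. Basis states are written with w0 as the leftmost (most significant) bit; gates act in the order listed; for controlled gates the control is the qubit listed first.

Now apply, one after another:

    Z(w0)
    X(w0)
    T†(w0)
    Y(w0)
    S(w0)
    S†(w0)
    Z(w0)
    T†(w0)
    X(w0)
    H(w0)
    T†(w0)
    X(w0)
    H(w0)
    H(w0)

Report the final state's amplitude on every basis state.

The final amplitudes are sqrt(2)/2 on |0>, -sqrt(2)*exp(I*pi/4)/2 on |1>.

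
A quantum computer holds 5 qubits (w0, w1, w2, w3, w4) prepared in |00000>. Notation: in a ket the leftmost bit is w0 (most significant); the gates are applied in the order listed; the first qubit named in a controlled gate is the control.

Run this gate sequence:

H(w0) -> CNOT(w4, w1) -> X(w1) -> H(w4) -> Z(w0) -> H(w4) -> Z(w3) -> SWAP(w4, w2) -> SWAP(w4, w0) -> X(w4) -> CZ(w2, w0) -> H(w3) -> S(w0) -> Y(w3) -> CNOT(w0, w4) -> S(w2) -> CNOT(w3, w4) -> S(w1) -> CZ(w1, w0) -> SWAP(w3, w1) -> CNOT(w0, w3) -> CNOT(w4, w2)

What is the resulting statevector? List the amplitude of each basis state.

After the circuit, the state carries amplitude -1/2 on |00010>, 1/2 on |00111>, -1/2 on |01010>, 1/2 on |01111>, and 0 on every other basis state.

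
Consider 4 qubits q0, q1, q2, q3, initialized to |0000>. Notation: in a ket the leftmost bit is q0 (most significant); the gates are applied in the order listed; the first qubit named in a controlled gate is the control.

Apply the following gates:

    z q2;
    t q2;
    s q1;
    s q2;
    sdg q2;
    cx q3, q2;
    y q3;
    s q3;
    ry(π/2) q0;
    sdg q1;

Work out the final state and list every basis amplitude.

The resulting statevector has amplitude -sqrt(2)/2 on |0001>, -sqrt(2)/2 on |1001>, and 0 on every other basis state. Key observation: gates 4-5 undo each other exactly, leaving only the rest of the circuit to track.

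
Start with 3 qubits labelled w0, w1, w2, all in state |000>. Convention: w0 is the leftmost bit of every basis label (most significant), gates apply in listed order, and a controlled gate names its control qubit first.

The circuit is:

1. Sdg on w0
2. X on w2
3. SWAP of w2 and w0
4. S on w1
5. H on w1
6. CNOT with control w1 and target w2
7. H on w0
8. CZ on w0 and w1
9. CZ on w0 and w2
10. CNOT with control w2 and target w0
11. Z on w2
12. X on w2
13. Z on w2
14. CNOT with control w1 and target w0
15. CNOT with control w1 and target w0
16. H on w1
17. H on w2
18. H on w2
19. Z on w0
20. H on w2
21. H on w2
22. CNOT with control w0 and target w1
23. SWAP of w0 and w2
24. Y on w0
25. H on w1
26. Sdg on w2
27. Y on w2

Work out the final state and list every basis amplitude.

After the circuit, the state carries amplitude -I/2 on |000>, -1/2 on |001>, 0 on |010>, 0 on |011>, 0 on |100>, 0 on |101>, I/2 on |110>, -1/2 on |111>. Key observation: steps 14-15 multiply out to the identity, so the circuit reduces to the remaining gates.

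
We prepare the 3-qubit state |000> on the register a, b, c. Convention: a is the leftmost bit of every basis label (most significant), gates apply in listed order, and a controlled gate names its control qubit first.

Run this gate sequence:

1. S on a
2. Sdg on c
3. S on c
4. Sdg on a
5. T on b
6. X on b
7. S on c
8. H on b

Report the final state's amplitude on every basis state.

The final amplitudes are sqrt(2)/2 on |000>, -sqrt(2)/2 on |010>, and 0 on every other basis state. Key observation: gates 1-4 undo each other exactly, leaving only the rest of the circuit to track.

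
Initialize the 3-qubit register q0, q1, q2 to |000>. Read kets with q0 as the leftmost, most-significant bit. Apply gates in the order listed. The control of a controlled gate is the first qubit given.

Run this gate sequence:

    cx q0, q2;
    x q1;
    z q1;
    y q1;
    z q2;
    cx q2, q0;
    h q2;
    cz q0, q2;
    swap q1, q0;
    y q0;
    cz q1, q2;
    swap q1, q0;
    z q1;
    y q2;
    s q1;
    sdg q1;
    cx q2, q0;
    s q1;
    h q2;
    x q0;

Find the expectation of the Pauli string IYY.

In the final state, IYY has expectation 0.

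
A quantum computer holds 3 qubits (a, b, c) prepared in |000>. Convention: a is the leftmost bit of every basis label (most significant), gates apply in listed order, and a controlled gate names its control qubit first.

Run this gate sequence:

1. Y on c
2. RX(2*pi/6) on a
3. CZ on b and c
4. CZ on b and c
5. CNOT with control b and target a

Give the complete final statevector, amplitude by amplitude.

After the circuit, the state carries amplitude sqrt(3)*I/2 on |001>, 1/2 on |101>, and 0 on every other basis state.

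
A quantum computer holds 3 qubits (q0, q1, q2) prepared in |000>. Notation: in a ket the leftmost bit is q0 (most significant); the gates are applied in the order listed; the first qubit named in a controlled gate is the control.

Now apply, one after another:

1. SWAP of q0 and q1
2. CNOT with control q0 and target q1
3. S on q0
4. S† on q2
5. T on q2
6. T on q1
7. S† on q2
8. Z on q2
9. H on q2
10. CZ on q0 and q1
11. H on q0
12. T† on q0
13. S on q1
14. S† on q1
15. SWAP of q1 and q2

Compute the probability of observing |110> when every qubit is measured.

Outcome |110> occurs with probability 1/4.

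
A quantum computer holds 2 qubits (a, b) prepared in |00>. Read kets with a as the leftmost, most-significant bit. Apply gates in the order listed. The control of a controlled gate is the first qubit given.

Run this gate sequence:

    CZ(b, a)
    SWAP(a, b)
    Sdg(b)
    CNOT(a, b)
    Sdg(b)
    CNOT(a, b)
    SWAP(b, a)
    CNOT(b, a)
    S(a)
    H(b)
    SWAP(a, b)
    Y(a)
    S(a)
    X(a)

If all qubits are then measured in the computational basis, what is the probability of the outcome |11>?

A full measurement returns |11> with probability 0.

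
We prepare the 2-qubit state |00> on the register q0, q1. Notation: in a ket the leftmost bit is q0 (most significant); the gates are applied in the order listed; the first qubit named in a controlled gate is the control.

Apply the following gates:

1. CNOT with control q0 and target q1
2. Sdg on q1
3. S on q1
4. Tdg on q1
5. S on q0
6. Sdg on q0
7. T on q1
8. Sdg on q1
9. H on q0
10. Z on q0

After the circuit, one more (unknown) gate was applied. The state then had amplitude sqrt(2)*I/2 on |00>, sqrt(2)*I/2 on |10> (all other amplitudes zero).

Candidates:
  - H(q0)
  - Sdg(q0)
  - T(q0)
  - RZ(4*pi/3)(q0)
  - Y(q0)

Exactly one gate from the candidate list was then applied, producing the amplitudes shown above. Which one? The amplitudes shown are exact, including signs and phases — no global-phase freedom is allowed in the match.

The applied gate was Y(q0). Key observation: gates 3-8 undo each other exactly, leaving only the rest of the circuit to track.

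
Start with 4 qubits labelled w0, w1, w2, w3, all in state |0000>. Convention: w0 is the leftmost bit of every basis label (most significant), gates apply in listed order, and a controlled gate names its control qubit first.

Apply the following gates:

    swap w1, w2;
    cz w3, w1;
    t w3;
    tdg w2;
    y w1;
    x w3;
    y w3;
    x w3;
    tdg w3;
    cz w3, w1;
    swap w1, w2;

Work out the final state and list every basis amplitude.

After the circuit, the state carries amplitude exp(3*I*pi/4) on |0011>, and 0 on every other basis state.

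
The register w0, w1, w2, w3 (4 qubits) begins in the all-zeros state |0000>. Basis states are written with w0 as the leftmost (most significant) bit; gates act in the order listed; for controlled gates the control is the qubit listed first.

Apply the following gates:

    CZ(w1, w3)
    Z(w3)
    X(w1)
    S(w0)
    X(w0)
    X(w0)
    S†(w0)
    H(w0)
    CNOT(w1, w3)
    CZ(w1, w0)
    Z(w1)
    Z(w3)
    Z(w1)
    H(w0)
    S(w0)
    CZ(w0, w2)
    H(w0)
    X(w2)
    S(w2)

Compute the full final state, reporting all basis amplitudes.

The resulting statevector has amplitude sqrt(2)/2 on |0111>, -sqrt(2)/2 on |1111>, and 0 on every other basis state. Key observation: gates 4-7 undo each other exactly, leaving only the rest of the circuit to track.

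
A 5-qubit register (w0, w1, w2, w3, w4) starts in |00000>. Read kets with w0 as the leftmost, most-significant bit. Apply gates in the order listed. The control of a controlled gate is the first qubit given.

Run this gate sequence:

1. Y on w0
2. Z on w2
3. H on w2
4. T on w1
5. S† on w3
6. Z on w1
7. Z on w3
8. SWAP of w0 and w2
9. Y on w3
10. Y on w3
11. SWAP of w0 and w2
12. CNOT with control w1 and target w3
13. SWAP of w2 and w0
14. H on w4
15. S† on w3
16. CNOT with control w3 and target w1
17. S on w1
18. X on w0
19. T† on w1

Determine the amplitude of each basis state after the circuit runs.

The final amplitudes are I/2 on |00100>, I/2 on |00101>, I/2 on |10100>, I/2 on |10101>, and 0 on every other basis state.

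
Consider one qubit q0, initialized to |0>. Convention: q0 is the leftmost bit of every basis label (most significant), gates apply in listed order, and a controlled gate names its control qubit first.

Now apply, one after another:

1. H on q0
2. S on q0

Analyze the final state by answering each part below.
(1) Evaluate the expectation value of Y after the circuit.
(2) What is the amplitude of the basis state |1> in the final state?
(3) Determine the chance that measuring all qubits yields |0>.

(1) In the final state, Y has expectation 1.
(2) The final state's coefficient on |1> equals sqrt(2)*I/2.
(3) A full measurement returns |0> with probability 1/2.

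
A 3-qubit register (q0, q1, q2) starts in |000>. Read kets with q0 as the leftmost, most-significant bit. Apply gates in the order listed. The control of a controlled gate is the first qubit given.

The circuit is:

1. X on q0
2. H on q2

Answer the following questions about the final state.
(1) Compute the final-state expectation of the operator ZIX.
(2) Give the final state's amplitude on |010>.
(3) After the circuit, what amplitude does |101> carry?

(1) In the final state, ZIX has expectation -1.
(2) |010> carries amplitude 0 in the final state.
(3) The amplitude on |101> is sqrt(2)/2.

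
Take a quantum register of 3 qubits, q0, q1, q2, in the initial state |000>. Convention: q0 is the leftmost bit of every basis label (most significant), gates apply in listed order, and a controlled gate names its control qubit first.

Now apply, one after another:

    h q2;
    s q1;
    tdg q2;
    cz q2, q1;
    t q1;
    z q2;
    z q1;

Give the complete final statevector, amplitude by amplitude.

After the circuit, the state carries amplitude sqrt(2)/2 on |000>, sqrt(2)*exp(3*I*pi/4)/2 on |001>, and 0 on every other basis state.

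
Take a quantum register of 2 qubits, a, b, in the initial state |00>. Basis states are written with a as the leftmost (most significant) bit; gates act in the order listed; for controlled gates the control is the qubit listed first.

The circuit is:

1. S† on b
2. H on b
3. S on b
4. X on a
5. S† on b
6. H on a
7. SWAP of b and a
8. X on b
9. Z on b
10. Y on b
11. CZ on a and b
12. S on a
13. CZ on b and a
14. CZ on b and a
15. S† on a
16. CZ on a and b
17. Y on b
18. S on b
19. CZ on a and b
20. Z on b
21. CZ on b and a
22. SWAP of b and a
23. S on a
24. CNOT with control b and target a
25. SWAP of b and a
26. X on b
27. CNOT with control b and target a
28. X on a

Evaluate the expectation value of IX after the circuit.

In the final state, IX has expectation 1. Key observation: gates 10-17 undo each other exactly, leaving only the rest of the circuit to track.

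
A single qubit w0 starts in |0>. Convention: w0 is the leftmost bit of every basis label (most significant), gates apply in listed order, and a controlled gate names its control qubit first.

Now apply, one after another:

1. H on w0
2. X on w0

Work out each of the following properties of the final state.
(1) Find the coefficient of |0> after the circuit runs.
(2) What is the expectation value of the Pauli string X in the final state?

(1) The final state's coefficient on |0> equals sqrt(2)/2.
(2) The observable X averages to 1.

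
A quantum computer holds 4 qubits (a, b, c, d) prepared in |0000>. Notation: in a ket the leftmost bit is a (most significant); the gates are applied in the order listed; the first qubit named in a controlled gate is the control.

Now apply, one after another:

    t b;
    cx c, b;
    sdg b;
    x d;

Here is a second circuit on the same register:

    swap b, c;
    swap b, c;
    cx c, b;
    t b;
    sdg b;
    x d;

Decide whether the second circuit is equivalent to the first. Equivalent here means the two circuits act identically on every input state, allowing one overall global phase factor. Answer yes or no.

No: there is an input state on which the two circuits produce genuinely different outputs (not merely differing by a phase).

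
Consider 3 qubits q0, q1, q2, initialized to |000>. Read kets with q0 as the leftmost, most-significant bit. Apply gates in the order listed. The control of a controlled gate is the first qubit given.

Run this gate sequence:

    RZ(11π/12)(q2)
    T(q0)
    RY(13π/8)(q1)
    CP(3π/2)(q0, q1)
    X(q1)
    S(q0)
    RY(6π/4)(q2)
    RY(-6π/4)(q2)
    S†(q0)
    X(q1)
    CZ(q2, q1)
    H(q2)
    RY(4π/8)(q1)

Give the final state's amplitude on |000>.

The final state's coefficient on |000> equals sqrt(2)*exp(13*I*pi/24)*cos(pi/16)/2. Key observation: the block from step 5 through step 10 cancels to the identity and can be dropped.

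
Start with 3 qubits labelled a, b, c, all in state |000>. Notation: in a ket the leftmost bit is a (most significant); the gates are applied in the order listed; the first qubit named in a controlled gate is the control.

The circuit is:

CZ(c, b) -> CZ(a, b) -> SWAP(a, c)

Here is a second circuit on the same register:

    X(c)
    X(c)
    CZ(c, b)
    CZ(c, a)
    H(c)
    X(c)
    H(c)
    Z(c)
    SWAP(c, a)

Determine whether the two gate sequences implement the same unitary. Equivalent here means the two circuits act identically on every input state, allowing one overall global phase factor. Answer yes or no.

No — the two circuits implement different unitaries, even allowing a global phase.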